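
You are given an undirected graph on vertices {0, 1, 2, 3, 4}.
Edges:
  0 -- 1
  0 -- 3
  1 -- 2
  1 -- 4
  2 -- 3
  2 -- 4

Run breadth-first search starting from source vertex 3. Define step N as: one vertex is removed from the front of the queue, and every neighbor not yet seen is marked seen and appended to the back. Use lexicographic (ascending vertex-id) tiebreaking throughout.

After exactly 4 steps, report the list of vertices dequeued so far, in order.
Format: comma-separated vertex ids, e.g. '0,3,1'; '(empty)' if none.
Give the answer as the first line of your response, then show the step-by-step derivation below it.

3,0,2,1

step 1: dequeue 3; queue=[0,2]; order=3
step 2: dequeue 0; queue=[2,1]; order=3,0
step 3: dequeue 2; queue=[1,4]; order=3,0,2
step 4: dequeue 1; queue=[4]; order=3,0,2,1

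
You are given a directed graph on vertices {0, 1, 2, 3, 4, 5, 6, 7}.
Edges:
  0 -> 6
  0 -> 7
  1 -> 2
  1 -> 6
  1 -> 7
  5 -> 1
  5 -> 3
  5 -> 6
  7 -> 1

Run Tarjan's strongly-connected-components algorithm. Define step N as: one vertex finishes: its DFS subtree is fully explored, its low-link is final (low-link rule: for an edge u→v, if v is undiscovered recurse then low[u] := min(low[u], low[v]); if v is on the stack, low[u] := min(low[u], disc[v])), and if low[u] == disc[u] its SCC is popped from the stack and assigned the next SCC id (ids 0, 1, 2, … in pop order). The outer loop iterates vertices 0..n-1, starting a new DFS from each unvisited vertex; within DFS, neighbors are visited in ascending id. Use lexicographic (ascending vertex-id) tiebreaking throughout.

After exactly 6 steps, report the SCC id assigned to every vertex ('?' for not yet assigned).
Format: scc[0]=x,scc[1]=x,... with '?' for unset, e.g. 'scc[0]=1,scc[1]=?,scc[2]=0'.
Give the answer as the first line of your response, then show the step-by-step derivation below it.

scc[0]=3,scc[1]=2,scc[2]=1,scc[3]=4,scc[4]=?,scc[5]=?,scc[6]=0,scc[7]=2

step 1: low=(low[0]=0,low[1]=?,low[2]=?,low[3]=?,low[4]=?,low[5]=?,low[6]=1,low[7]=?); scc=(scc[0]=?,scc[1]=?,scc[2]=?,scc[3]=?,scc[4]=?,scc[5]=?,scc[6]=0,scc[7]=?)
step 2: low=(low[0]=0,low[1]=3,low[2]=4,low[3]=?,low[4]=?,low[5]=?,low[6]=1,low[7]=2); scc=(scc[0]=?,scc[1]=?,scc[2]=1,scc[3]=?,scc[4]=?,scc[5]=?,scc[6]=0,scc[7]=?)
step 3: low=(low[0]=0,low[1]=2,low[2]=4,low[3]=?,low[4]=?,low[5]=?,low[6]=1,low[7]=2); scc=(scc[0]=?,scc[1]=?,scc[2]=1,scc[3]=?,scc[4]=?,scc[5]=?,scc[6]=0,scc[7]=?)
step 4: low=(low[0]=0,low[1]=2,low[2]=4,low[3]=?,low[4]=?,low[5]=?,low[6]=1,low[7]=2); scc=(scc[0]=?,scc[1]=2,scc[2]=1,scc[3]=?,scc[4]=?,scc[5]=?,scc[6]=0,scc[7]=2)
step 5: low=(low[0]=0,low[1]=2,low[2]=4,low[3]=?,low[4]=?,low[5]=?,low[6]=1,low[7]=2); scc=(scc[0]=3,scc[1]=2,scc[2]=1,scc[3]=?,scc[4]=?,scc[5]=?,scc[6]=0,scc[7]=2)
step 6: low=(low[0]=0,low[1]=2,low[2]=4,low[3]=5,low[4]=?,low[5]=?,low[6]=1,low[7]=2); scc=(scc[0]=3,scc[1]=2,scc[2]=1,scc[3]=4,scc[4]=?,scc[5]=?,scc[6]=0,scc[7]=2)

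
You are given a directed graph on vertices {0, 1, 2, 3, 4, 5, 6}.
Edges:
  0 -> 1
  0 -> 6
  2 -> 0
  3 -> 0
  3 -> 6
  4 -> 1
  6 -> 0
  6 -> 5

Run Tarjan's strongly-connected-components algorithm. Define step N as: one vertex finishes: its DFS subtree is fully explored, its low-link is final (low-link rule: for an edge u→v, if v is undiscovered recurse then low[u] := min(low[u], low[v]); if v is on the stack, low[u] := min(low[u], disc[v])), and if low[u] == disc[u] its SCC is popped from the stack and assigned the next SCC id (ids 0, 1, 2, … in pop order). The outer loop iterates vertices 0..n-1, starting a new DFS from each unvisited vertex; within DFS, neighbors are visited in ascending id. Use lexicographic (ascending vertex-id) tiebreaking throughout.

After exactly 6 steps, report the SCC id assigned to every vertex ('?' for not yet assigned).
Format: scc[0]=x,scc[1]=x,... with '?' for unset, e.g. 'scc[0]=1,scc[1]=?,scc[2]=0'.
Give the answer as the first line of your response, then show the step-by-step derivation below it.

scc[0]=2,scc[1]=0,scc[2]=3,scc[3]=4,scc[4]=?,scc[5]=1,scc[6]=2

step 1: low=(low[0]=0,low[1]=1,low[2]=?,low[3]=?,low[4]=?,low[5]=?,low[6]=?); scc=(scc[0]=?,scc[1]=0,scc[2]=?,scc[3]=?,scc[4]=?,scc[5]=?,scc[6]=?)
step 2: low=(low[0]=0,low[1]=1,low[2]=?,low[3]=?,low[4]=?,low[5]=3,low[6]=0); scc=(scc[0]=?,scc[1]=0,scc[2]=?,scc[3]=?,scc[4]=?,scc[5]=1,scc[6]=?)
step 3: low=(low[0]=0,low[1]=1,low[2]=?,low[3]=?,low[4]=?,low[5]=3,low[6]=0); scc=(scc[0]=?,scc[1]=0,scc[2]=?,scc[3]=?,scc[4]=?,scc[5]=1,scc[6]=?)
step 4: low=(low[0]=0,low[1]=1,low[2]=?,low[3]=?,low[4]=?,low[5]=3,low[6]=0); scc=(scc[0]=2,scc[1]=0,scc[2]=?,scc[3]=?,scc[4]=?,scc[5]=1,scc[6]=2)
step 5: low=(low[0]=0,low[1]=1,low[2]=4,low[3]=?,low[4]=?,low[5]=3,low[6]=0); scc=(scc[0]=2,scc[1]=0,scc[2]=3,scc[3]=?,scc[4]=?,scc[5]=1,scc[6]=2)
step 6: low=(low[0]=0,low[1]=1,low[2]=4,low[3]=5,low[4]=?,low[5]=3,low[6]=0); scc=(scc[0]=2,scc[1]=0,scc[2]=3,scc[3]=4,scc[4]=?,scc[5]=1,scc[6]=2)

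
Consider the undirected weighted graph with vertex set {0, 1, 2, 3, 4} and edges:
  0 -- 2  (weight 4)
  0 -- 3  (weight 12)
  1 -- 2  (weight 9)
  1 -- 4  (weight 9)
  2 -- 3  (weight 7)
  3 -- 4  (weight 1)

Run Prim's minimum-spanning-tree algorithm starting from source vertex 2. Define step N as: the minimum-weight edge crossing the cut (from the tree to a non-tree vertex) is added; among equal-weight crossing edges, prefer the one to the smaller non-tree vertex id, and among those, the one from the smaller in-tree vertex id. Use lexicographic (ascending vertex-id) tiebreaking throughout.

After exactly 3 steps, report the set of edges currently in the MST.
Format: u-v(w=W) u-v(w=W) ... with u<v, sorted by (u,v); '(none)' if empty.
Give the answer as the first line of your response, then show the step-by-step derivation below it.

0-2(w=4) 2-3(w=7) 3-4(w=1)

step 1: add edge 0-2 (w=4); MST = {0-2(w=4)}
step 2: add edge 2-3 (w=7); MST = {0-2(w=4) 2-3(w=7)}
step 3: add edge 3-4 (w=1); MST = {0-2(w=4) 2-3(w=7) 3-4(w=1)}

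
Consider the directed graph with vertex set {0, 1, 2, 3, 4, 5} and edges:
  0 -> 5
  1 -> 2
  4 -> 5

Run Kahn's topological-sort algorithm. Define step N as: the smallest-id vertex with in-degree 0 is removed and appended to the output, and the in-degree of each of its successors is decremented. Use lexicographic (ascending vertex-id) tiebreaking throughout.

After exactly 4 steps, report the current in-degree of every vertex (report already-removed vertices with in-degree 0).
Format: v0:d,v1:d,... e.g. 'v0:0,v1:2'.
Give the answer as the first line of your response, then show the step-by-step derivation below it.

v0:0,v1:0,v2:0,v3:0,v4:0,v5:1

step 1: output 0; order=[0]; indeg=(0,0,1,0,0,1)
step 2: output 1; order=[0,1]; indeg=(0,0,0,0,0,1)
step 3: output 2; order=[0,1,2]; indeg=(0,0,0,0,0,1)
step 4: output 3; order=[0,1,2,3]; indeg=(0,0,0,0,0,1)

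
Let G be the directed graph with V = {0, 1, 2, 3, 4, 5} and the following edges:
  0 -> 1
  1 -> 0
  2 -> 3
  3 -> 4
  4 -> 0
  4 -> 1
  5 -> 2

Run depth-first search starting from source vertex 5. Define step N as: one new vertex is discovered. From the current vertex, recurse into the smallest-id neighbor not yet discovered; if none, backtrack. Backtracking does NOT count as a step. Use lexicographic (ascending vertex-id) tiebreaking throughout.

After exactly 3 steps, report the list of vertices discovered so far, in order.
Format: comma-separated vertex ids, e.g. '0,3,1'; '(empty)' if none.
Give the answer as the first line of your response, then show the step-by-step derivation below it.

5,2,3

step 1: discover 5; path=5; order=5
step 2: discover 2; path=5>2; order=5,2
step 3: discover 3; path=5>2>3; order=5,2,3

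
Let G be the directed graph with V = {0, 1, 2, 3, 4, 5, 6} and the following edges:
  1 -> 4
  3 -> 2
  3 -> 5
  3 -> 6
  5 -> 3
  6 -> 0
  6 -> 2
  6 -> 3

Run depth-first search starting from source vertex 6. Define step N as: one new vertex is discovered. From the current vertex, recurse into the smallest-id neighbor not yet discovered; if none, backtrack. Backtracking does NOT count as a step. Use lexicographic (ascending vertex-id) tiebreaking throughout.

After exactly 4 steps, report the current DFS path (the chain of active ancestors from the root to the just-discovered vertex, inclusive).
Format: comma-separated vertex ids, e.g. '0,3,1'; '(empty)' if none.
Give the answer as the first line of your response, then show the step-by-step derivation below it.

6,3

step 1: discover 6; path=6; order=6
step 2: discover 0; path=6>0; order=6,0
step 3: discover 2; path=6>2; order=6,0,2
step 4: discover 3; path=6>3; order=6,0,2,3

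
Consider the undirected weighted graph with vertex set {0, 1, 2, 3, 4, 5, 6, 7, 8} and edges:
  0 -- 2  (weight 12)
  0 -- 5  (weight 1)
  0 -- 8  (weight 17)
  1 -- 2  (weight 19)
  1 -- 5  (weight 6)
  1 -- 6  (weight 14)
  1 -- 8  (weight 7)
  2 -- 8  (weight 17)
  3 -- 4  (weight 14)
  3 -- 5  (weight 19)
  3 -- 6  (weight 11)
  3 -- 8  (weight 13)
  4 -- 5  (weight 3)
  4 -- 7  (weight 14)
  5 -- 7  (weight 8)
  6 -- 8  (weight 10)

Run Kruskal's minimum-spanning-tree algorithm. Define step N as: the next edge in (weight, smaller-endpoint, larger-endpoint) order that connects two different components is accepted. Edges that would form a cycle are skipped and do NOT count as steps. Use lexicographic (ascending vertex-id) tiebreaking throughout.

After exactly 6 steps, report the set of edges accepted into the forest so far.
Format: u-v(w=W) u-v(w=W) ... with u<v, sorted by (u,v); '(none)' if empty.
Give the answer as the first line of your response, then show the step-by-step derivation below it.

0-5(w=1) 1-5(w=6) 1-8(w=7) 4-5(w=3) 5-7(w=8) 6-8(w=10)

step 1: add edge 0-5 (w=1); MST = {0-5(w=1)}
step 2: add edge 4-5 (w=3); MST = {0-5(w=1) 4-5(w=3)}
step 3: add edge 1-5 (w=6); MST = {0-5(w=1) 1-5(w=6) 4-5(w=3)}
step 4: add edge 1-8 (w=7); MST = {0-5(w=1) 1-5(w=6) 1-8(w=7) 4-5(w=3)}
step 5: add edge 5-7 (w=8); MST = {0-5(w=1) 1-5(w=6) 1-8(w=7) 4-5(w=3) 5-7(w=8)}
step 6: add edge 6-8 (w=10); MST = {0-5(w=1) 1-5(w=6) 1-8(w=7) 4-5(w=3) 5-7(w=8) 6-8(w=10)}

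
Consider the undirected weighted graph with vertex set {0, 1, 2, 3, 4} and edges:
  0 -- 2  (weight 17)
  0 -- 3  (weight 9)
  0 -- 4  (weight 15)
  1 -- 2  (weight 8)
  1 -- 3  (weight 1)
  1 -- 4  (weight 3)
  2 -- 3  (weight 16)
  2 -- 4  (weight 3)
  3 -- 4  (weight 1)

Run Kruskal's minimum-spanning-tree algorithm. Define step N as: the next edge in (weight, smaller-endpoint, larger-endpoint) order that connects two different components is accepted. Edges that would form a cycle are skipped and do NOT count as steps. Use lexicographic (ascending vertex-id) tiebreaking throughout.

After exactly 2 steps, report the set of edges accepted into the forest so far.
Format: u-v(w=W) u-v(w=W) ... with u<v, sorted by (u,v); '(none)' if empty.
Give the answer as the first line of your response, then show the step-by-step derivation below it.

1-3(w=1) 3-4(w=1)

step 1: add edge 1-3 (w=1); MST = {1-3(w=1)}
step 2: add edge 3-4 (w=1); MST = {1-3(w=1) 3-4(w=1)}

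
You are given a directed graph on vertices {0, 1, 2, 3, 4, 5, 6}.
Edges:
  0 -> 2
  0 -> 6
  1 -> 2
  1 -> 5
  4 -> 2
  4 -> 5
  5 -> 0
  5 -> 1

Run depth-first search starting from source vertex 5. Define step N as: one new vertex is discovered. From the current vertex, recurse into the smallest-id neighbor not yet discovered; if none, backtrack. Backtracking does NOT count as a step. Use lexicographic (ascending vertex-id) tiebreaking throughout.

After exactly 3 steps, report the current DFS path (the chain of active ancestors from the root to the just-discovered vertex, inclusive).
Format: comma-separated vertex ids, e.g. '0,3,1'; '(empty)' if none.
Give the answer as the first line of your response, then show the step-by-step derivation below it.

5,0,2

step 1: discover 5; path=5; order=5
step 2: discover 0; path=5>0; order=5,0
step 3: discover 2; path=5>0>2; order=5,0,2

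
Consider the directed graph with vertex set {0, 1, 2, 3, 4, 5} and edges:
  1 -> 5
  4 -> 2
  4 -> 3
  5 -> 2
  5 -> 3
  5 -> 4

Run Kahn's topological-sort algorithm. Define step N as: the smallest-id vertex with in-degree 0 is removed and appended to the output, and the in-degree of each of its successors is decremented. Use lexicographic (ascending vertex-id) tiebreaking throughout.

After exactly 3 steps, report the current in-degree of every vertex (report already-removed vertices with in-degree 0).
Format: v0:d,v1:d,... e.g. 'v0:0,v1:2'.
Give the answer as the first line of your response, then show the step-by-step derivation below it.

v0:0,v1:0,v2:1,v3:1,v4:0,v5:0

step 1: output 0; order=[0]; indeg=(0,0,2,2,1,1)
step 2: output 1; order=[0,1]; indeg=(0,0,2,2,1,0)
step 3: output 5; order=[0,1,5]; indeg=(0,0,1,1,0,0)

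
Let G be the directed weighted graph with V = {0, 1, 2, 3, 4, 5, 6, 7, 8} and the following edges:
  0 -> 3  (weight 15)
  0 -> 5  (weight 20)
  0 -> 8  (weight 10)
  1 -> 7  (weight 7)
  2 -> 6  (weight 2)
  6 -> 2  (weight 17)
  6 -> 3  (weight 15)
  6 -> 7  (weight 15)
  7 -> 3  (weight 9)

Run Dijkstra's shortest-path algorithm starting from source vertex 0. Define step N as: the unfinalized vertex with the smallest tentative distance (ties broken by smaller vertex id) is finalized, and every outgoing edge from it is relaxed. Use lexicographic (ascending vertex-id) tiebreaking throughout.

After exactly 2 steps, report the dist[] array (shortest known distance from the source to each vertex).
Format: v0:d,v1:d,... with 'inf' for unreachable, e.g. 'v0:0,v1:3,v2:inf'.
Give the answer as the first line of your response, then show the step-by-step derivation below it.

v0:0,v1:inf,v2:inf,v3:15,v4:inf,v5:20,v6:inf,v7:inf,v8:10

step 1: dist = v0:0,v1:inf,v2:inf,v3:15,v4:inf,v5:20,v6:inf,v7:inf,v8:10
step 2: dist = v0:0,v1:inf,v2:inf,v3:15,v4:inf,v5:20,v6:inf,v7:inf,v8:10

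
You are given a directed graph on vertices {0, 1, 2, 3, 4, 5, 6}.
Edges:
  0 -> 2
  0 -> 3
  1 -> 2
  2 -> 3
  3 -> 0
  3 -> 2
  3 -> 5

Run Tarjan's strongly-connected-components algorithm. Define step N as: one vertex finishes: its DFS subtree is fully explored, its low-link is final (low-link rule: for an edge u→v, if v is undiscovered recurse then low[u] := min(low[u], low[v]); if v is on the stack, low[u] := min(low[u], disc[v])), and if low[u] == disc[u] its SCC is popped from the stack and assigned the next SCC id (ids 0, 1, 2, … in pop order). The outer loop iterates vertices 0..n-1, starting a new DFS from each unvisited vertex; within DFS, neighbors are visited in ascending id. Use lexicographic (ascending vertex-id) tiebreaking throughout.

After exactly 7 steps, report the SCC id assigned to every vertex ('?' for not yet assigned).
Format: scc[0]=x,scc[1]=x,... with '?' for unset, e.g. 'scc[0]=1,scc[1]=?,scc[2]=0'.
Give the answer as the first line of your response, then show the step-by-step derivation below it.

scc[0]=1,scc[1]=2,scc[2]=1,scc[3]=1,scc[4]=3,scc[5]=0,scc[6]=4

step 1: low=(low[0]=0,low[1]=?,low[2]=1,low[3]=0,low[4]=?,low[5]=3,low[6]=?); scc=(scc[0]=?,scc[1]=?,scc[2]=?,scc[3]=?,scc[4]=?,scc[5]=0,scc[6]=?)
step 2: low=(low[0]=0,low[1]=?,low[2]=1,low[3]=0,low[4]=?,low[5]=3,low[6]=?); scc=(scc[0]=?,scc[1]=?,scc[2]=?,scc[3]=?,scc[4]=?,scc[5]=0,scc[6]=?)
step 3: low=(low[0]=0,low[1]=?,low[2]=0,low[3]=0,low[4]=?,low[5]=3,low[6]=?); scc=(scc[0]=?,scc[1]=?,scc[2]=?,scc[3]=?,scc[4]=?,scc[5]=0,scc[6]=?)
step 4: low=(low[0]=0,low[1]=?,low[2]=0,low[3]=0,low[4]=?,low[5]=3,low[6]=?); scc=(scc[0]=1,scc[1]=?,scc[2]=1,scc[3]=1,scc[4]=?,scc[5]=0,scc[6]=?)
step 5: low=(low[0]=0,low[1]=4,low[2]=0,low[3]=0,low[4]=?,low[5]=3,low[6]=?); scc=(scc[0]=1,scc[1]=2,scc[2]=1,scc[3]=1,scc[4]=?,scc[5]=0,scc[6]=?)
step 6: low=(low[0]=0,low[1]=4,low[2]=0,low[3]=0,low[4]=5,low[5]=3,low[6]=?); scc=(scc[0]=1,scc[1]=2,scc[2]=1,scc[3]=1,scc[4]=3,scc[5]=0,scc[6]=?)
step 7: low=(low[0]=0,low[1]=4,low[2]=0,low[3]=0,low[4]=5,low[5]=3,low[6]=6); scc=(scc[0]=1,scc[1]=2,scc[2]=1,scc[3]=1,scc[4]=3,scc[5]=0,scc[6]=4)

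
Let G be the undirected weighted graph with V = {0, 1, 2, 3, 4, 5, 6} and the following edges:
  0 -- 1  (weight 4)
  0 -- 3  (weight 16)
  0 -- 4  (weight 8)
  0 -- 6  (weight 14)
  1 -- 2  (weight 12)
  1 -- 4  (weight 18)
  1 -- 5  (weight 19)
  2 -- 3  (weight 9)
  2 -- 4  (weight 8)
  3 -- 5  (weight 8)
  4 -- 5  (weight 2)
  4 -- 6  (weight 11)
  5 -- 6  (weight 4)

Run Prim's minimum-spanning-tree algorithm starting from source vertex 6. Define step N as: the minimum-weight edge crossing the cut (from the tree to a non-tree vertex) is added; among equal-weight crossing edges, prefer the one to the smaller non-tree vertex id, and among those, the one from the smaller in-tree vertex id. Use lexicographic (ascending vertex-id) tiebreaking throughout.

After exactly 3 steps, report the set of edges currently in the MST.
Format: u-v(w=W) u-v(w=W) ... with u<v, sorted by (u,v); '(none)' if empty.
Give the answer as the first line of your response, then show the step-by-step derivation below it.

0-4(w=8) 4-5(w=2) 5-6(w=4)

step 1: add edge 5-6 (w=4); MST = {5-6(w=4)}
step 2: add edge 4-5 (w=2); MST = {4-5(w=2) 5-6(w=4)}
step 3: add edge 0-4 (w=8); MST = {0-4(w=8) 4-5(w=2) 5-6(w=4)}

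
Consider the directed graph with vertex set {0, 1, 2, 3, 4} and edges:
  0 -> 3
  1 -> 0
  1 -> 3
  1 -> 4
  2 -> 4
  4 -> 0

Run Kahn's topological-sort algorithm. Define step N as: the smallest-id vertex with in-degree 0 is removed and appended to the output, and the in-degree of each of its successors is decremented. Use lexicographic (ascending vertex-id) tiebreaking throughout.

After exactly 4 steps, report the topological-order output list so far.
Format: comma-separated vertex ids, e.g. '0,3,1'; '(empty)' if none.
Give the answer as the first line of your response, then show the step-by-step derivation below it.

1,2,4,0

step 1: output 1; order=[1]; indeg=(1,0,0,1,1)
step 2: output 2; order=[1,2]; indeg=(1,0,0,1,0)
step 3: output 4; order=[1,2,4]; indeg=(0,0,0,1,0)
step 4: output 0; order=[1,2,4,0]; indeg=(0,0,0,0,0)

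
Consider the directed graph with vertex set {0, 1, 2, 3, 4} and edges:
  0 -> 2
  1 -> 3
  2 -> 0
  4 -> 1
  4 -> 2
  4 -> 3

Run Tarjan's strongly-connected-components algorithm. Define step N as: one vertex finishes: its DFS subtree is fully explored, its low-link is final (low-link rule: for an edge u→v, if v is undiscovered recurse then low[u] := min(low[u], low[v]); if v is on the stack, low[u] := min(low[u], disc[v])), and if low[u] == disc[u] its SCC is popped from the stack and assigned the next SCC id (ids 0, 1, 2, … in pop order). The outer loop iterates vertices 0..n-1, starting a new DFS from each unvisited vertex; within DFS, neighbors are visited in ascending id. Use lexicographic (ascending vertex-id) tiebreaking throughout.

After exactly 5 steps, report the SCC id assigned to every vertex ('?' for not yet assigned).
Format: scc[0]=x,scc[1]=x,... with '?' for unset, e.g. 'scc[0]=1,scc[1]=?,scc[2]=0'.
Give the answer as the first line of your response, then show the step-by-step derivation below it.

scc[0]=0,scc[1]=2,scc[2]=0,scc[3]=1,scc[4]=3

step 1: low=(low[0]=0,low[1]=?,low[2]=0,low[3]=?,low[4]=?); scc=(scc[0]=?,scc[1]=?,scc[2]=?,scc[3]=?,scc[4]=?)
step 2: low=(low[0]=0,low[1]=?,low[2]=0,low[3]=?,low[4]=?); scc=(scc[0]=0,scc[1]=?,scc[2]=0,scc[3]=?,scc[4]=?)
step 3: low=(low[0]=0,low[1]=2,low[2]=0,low[3]=3,low[4]=?); scc=(scc[0]=0,scc[1]=?,scc[2]=0,scc[3]=1,scc[4]=?)
step 4: low=(low[0]=0,low[1]=2,low[2]=0,low[3]=3,low[4]=?); scc=(scc[0]=0,scc[1]=2,scc[2]=0,scc[3]=1,scc[4]=?)
step 5: low=(low[0]=0,low[1]=2,low[2]=0,low[3]=3,low[4]=4); scc=(scc[0]=0,scc[1]=2,scc[2]=0,scc[3]=1,scc[4]=3)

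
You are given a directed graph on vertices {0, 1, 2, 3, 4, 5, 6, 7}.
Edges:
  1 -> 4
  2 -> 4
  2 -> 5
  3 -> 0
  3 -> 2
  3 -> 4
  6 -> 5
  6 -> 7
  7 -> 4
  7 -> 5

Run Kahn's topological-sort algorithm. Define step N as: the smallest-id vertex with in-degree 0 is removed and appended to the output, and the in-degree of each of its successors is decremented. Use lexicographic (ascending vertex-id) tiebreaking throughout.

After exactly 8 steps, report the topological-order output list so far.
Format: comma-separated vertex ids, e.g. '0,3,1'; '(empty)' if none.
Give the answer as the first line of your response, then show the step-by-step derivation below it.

1,3,0,2,6,7,4,5

step 1: output 1; order=[1]; indeg=(1,0,1,0,3,3,0,1)
step 2: output 3; order=[1,3]; indeg=(0,0,0,0,2,3,0,1)
step 3: output 0; order=[1,3,0]; indeg=(0,0,0,0,2,3,0,1)
step 4: output 2; order=[1,3,0,2]; indeg=(0,0,0,0,1,2,0,1)
step 5: output 6; order=[1,3,0,2,6]; indeg=(0,0,0,0,1,1,0,0)
step 6: output 7; order=[1,3,0,2,6,7]; indeg=(0,0,0,0,0,0,0,0)
step 7: output 4; order=[1,3,0,2,6,7,4]; indeg=(0,0,0,0,0,0,0,0)
step 8: output 5; order=[1,3,0,2,6,7,4,5]; indeg=(0,0,0,0,0,0,0,0)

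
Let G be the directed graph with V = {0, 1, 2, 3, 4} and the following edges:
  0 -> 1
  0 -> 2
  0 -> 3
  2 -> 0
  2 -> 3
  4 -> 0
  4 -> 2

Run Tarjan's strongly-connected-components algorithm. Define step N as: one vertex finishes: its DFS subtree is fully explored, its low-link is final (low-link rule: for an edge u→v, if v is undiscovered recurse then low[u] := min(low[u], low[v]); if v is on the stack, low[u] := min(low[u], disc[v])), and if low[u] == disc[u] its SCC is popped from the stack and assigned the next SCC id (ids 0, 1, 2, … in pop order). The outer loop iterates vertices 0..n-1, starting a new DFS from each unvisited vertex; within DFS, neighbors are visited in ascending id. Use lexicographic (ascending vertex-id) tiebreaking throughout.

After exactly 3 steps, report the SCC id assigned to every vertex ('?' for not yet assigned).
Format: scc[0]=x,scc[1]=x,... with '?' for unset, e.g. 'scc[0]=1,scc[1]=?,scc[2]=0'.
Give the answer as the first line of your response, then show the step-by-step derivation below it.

scc[0]=?,scc[1]=0,scc[2]=?,scc[3]=1,scc[4]=?

step 1: low=(low[0]=0,low[1]=1,low[2]=?,low[3]=?,low[4]=?); scc=(scc[0]=?,scc[1]=0,scc[2]=?,scc[3]=?,scc[4]=?)
step 2: low=(low[0]=0,low[1]=1,low[2]=0,low[3]=3,low[4]=?); scc=(scc[0]=?,scc[1]=0,scc[2]=?,scc[3]=1,scc[4]=?)
step 3: low=(low[0]=0,low[1]=1,low[2]=0,low[3]=3,low[4]=?); scc=(scc[0]=?,scc[1]=0,scc[2]=?,scc[3]=1,scc[4]=?)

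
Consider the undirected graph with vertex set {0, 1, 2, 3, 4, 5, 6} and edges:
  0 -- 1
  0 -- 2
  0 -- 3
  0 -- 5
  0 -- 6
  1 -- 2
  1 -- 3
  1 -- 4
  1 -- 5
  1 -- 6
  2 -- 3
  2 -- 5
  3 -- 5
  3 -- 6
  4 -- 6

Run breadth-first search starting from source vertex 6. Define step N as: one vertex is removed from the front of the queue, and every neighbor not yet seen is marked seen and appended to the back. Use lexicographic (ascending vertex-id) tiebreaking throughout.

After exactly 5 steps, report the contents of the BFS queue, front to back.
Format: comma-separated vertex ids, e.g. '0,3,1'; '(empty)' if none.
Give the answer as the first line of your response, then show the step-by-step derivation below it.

2,5

step 1: dequeue 6; queue=[0,1,3,4]; order=6
step 2: dequeue 0; queue=[1,3,4,2,5]; order=6,0
step 3: dequeue 1; queue=[3,4,2,5]; order=6,0,1
step 4: dequeue 3; queue=[4,2,5]; order=6,0,1,3
step 5: dequeue 4; queue=[2,5]; order=6,0,1,3,4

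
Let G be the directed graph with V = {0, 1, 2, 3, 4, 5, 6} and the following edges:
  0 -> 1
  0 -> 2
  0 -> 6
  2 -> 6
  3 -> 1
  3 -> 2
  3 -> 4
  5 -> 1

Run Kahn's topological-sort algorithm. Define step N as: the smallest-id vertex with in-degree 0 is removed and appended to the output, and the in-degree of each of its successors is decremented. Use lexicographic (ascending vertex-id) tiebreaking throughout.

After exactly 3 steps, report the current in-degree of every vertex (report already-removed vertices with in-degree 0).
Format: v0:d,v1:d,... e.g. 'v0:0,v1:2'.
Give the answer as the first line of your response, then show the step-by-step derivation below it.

v0:0,v1:1,v2:0,v3:0,v4:0,v5:0,v6:0

step 1: output 0; order=[0]; indeg=(0,2,1,0,1,0,1)
step 2: output 3; order=[0,3]; indeg=(0,1,0,0,0,0,1)
step 3: output 2; order=[0,3,2]; indeg=(0,1,0,0,0,0,0)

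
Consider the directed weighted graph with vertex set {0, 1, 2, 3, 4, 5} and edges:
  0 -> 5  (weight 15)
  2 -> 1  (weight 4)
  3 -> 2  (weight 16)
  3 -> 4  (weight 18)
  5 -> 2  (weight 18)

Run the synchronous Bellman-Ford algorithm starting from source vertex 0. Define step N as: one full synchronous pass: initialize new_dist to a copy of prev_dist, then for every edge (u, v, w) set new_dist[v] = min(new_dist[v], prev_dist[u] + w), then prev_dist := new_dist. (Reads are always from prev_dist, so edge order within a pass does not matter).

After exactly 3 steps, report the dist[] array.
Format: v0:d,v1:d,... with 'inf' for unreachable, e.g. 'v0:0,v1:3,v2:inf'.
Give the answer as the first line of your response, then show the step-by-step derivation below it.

v0:0,v1:37,v2:33,v3:inf,v4:inf,v5:15

step 1: dist = v0:0,v1:inf,v2:inf,v3:inf,v4:inf,v5:15
step 2: dist = v0:0,v1:inf,v2:33,v3:inf,v4:inf,v5:15
step 3: dist = v0:0,v1:37,v2:33,v3:inf,v4:inf,v5:15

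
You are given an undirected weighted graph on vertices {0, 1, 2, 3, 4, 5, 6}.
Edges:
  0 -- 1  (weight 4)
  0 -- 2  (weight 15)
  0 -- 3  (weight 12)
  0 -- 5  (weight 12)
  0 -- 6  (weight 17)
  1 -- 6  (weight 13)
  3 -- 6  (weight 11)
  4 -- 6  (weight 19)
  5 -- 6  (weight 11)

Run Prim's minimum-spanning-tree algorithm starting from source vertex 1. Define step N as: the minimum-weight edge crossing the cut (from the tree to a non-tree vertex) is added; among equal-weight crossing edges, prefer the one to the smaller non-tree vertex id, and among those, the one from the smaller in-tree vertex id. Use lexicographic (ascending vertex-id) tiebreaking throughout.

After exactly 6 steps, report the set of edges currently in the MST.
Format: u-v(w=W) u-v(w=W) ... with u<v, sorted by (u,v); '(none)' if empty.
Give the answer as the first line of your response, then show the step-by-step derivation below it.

0-1(w=4) 0-2(w=15) 0-3(w=12) 3-6(w=11) 4-6(w=19) 5-6(w=11)

step 1: add edge 0-1 (w=4); MST = {0-1(w=4)}
step 2: add edge 0-3 (w=12); MST = {0-1(w=4) 0-3(w=12)}
step 3: add edge 3-6 (w=11); MST = {0-1(w=4) 0-3(w=12) 3-6(w=11)}
step 4: add edge 5-6 (w=11); MST = {0-1(w=4) 0-3(w=12) 3-6(w=11) 5-6(w=11)}
step 5: add edge 0-2 (w=15); MST = {0-1(w=4) 0-2(w=15) 0-3(w=12) 3-6(w=11) 5-6(w=11)}
step 6: add edge 4-6 (w=19); MST = {0-1(w=4) 0-2(w=15) 0-3(w=12) 3-6(w=11) 4-6(w=19) 5-6(w=11)}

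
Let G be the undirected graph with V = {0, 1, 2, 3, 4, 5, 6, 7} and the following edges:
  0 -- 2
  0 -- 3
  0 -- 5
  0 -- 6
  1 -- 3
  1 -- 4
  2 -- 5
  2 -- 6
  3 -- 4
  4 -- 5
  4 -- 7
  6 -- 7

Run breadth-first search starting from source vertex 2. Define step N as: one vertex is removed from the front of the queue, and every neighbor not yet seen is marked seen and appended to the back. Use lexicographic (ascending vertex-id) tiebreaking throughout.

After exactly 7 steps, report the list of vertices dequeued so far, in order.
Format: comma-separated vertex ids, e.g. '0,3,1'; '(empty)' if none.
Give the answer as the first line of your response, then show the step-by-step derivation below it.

2,0,5,6,3,4,7

step 1: dequeue 2; queue=[0,5,6]; order=2
step 2: dequeue 0; queue=[5,6,3]; order=2,0
step 3: dequeue 5; queue=[6,3,4]; order=2,0,5
step 4: dequeue 6; queue=[3,4,7]; order=2,0,5,6
step 5: dequeue 3; queue=[4,7,1]; order=2,0,5,6,3
step 6: dequeue 4; queue=[7,1]; order=2,0,5,6,3,4
step 7: dequeue 7; queue=[1]; order=2,0,5,6,3,4,7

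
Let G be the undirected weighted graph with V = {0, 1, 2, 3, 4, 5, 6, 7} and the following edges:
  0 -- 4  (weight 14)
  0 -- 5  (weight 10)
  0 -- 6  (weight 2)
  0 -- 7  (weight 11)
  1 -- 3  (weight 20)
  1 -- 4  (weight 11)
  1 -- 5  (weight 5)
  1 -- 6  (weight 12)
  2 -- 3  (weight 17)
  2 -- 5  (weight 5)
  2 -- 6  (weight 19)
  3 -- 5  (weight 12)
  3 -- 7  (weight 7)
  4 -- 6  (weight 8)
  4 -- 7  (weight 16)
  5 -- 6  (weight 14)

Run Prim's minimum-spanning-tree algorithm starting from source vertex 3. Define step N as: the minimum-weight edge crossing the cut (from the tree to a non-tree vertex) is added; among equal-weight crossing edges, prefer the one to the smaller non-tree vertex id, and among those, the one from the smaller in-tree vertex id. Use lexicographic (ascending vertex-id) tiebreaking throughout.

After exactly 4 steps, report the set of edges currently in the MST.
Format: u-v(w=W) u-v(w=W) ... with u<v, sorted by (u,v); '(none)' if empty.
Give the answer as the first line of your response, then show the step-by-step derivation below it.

0-6(w=2) 0-7(w=11) 3-7(w=7) 4-6(w=8)

step 1: add edge 3-7 (w=7); MST = {3-7(w=7)}
step 2: add edge 0-7 (w=11); MST = {0-7(w=11) 3-7(w=7)}
step 3: add edge 0-6 (w=2); MST = {0-6(w=2) 0-7(w=11) 3-7(w=7)}
step 4: add edge 4-6 (w=8); MST = {0-6(w=2) 0-7(w=11) 3-7(w=7) 4-6(w=8)}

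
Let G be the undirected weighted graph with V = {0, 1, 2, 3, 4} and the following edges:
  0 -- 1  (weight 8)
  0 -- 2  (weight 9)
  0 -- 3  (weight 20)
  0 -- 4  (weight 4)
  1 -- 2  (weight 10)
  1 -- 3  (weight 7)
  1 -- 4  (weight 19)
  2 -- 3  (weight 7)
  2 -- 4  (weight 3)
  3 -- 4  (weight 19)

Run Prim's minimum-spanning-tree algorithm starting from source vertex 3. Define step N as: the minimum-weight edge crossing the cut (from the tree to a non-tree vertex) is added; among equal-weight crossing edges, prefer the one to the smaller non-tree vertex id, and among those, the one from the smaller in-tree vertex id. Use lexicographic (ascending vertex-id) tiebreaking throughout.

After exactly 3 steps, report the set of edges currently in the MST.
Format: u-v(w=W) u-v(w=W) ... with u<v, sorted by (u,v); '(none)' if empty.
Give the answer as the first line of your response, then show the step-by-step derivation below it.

1-3(w=7) 2-3(w=7) 2-4(w=3)

step 1: add edge 1-3 (w=7); MST = {1-3(w=7)}
step 2: add edge 2-3 (w=7); MST = {1-3(w=7) 2-3(w=7)}
step 3: add edge 2-4 (w=3); MST = {1-3(w=7) 2-3(w=7) 2-4(w=3)}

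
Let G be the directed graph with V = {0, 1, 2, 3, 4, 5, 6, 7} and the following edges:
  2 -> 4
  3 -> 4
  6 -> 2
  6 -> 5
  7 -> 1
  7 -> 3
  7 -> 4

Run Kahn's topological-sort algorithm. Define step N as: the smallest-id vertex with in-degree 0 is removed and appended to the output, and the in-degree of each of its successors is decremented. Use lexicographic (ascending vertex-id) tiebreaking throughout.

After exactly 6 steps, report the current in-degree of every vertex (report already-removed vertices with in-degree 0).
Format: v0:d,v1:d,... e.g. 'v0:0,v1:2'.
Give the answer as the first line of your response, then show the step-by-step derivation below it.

v0:0,v1:0,v2:0,v3:0,v4:1,v5:0,v6:0,v7:0

step 1: output 0; order=[0]; indeg=(0,1,1,1,3,1,0,0)
step 2: output 6; order=[0,6]; indeg=(0,1,0,1,3,0,0,0)
step 3: output 2; order=[0,6,2]; indeg=(0,1,0,1,2,0,0,0)
step 4: output 5; order=[0,6,2,5]; indeg=(0,1,0,1,2,0,0,0)
step 5: output 7; order=[0,6,2,5,7]; indeg=(0,0,0,0,1,0,0,0)
step 6: output 1; order=[0,6,2,5,7,1]; indeg=(0,0,0,0,1,0,0,0)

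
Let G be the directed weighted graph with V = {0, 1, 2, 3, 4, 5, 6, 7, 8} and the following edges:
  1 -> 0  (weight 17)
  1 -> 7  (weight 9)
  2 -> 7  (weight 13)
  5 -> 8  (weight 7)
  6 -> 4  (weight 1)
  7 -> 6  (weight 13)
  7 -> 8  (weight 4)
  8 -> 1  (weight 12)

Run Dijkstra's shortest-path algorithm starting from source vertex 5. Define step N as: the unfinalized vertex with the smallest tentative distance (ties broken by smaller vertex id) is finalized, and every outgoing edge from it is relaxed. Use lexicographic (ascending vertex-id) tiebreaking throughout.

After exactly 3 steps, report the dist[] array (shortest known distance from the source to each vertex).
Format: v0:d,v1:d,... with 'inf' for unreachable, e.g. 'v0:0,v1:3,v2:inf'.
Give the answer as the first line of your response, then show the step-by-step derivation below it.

v0:36,v1:19,v2:inf,v3:inf,v4:inf,v5:0,v6:inf,v7:28,v8:7

step 1: dist = v0:inf,v1:inf,v2:inf,v3:inf,v4:inf,v5:0,v6:inf,v7:inf,v8:7
step 2: dist = v0:inf,v1:19,v2:inf,v3:inf,v4:inf,v5:0,v6:inf,v7:inf,v8:7
step 3: dist = v0:36,v1:19,v2:inf,v3:inf,v4:inf,v5:0,v6:inf,v7:28,v8:7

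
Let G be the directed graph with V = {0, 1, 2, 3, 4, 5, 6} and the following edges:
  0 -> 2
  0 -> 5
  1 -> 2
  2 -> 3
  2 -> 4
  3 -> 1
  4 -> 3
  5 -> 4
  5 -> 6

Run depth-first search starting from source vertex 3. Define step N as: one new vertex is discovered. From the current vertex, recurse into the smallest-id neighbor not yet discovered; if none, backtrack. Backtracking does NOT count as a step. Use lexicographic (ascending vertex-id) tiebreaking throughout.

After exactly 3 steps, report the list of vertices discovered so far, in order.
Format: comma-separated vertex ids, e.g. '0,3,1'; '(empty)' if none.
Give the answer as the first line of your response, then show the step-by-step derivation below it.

3,1,2

step 1: discover 3; path=3; order=3
step 2: discover 1; path=3>1; order=3,1
step 3: discover 2; path=3>1>2; order=3,1,2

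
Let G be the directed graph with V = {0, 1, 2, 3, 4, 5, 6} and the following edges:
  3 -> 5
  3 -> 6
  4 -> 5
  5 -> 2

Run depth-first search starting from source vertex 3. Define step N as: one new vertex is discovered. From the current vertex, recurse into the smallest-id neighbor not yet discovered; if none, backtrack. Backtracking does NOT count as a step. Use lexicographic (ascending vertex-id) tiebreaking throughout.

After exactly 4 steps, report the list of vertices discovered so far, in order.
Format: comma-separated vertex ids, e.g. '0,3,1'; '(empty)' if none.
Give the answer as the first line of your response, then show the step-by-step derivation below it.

3,5,2,6

step 1: discover 3; path=3; order=3
step 2: discover 5; path=3>5; order=3,5
step 3: discover 2; path=3>5>2; order=3,5,2
step 4: discover 6; path=3>6; order=3,5,2,6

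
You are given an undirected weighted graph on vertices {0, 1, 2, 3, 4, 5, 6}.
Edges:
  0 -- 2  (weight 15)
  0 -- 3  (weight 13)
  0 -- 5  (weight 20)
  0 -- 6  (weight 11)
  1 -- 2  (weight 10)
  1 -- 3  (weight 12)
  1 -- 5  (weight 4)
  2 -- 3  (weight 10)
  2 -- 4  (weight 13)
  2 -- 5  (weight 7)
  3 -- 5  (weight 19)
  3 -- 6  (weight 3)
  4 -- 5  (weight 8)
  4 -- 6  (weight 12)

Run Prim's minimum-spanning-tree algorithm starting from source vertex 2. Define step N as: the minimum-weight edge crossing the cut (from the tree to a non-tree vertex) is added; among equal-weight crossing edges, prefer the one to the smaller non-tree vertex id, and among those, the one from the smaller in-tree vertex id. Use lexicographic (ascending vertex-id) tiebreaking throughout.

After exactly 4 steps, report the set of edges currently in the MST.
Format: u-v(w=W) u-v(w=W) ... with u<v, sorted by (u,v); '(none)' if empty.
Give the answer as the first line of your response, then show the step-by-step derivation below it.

1-5(w=4) 2-3(w=10) 2-5(w=7) 4-5(w=8)

step 1: add edge 2-5 (w=7); MST = {2-5(w=7)}
step 2: add edge 1-5 (w=4); MST = {1-5(w=4) 2-5(w=7)}
step 3: add edge 4-5 (w=8); MST = {1-5(w=4) 2-5(w=7) 4-5(w=8)}
step 4: add edge 2-3 (w=10); MST = {1-5(w=4) 2-3(w=10) 2-5(w=7) 4-5(w=8)}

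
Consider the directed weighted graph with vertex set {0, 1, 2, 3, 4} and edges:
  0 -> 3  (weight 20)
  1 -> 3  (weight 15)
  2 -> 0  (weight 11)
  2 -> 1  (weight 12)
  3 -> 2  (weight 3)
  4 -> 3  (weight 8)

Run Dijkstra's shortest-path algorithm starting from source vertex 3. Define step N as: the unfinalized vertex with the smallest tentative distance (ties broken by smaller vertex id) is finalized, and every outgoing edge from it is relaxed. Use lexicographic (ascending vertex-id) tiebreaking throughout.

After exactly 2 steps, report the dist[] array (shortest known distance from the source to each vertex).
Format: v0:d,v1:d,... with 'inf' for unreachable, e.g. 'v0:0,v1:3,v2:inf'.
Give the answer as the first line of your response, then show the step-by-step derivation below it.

v0:14,v1:15,v2:3,v3:0,v4:inf

step 1: dist = v0:inf,v1:inf,v2:3,v3:0,v4:inf
step 2: dist = v0:14,v1:15,v2:3,v3:0,v4:inf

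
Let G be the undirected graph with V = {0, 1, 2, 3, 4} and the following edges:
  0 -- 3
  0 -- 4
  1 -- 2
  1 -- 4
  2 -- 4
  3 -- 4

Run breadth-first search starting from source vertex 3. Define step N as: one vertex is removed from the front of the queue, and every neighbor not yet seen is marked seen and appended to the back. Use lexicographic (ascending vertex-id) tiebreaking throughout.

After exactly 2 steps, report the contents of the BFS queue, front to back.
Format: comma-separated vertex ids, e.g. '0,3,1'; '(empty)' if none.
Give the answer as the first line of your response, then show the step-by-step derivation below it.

4

step 1: dequeue 3; queue=[0,4]; order=3
step 2: dequeue 0; queue=[4]; order=3,0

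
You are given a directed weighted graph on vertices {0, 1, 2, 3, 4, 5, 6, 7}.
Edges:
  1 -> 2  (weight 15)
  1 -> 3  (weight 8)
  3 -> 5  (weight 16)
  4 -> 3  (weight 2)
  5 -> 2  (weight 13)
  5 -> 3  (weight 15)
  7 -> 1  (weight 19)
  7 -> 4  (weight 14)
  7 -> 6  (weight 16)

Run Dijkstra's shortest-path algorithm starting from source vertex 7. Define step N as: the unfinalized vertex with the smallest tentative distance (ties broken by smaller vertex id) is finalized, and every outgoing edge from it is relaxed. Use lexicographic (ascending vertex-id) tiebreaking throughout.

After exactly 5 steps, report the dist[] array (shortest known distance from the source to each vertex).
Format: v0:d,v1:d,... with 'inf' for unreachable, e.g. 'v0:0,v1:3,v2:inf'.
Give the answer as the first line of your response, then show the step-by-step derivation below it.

v0:inf,v1:19,v2:34,v3:16,v4:14,v5:32,v6:16,v7:0

step 1: dist = v0:inf,v1:19,v2:inf,v3:inf,v4:14,v5:inf,v6:16,v7:0
step 2: dist = v0:inf,v1:19,v2:inf,v3:16,v4:14,v5:inf,v6:16,v7:0
step 3: dist = v0:inf,v1:19,v2:inf,v3:16,v4:14,v5:32,v6:16,v7:0
step 4: dist = v0:inf,v1:19,v2:inf,v3:16,v4:14,v5:32,v6:16,v7:0
step 5: dist = v0:inf,v1:19,v2:34,v3:16,v4:14,v5:32,v6:16,v7:0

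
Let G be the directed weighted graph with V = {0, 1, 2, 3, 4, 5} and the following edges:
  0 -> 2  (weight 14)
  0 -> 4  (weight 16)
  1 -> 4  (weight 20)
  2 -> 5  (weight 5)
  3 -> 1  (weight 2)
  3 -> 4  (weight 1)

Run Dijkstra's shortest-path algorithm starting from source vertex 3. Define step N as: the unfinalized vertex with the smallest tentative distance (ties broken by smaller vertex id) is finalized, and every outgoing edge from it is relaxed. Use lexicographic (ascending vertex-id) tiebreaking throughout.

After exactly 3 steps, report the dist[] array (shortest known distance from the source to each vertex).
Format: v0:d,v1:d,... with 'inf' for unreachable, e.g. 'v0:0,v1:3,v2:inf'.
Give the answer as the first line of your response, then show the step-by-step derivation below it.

v0:inf,v1:2,v2:inf,v3:0,v4:1,v5:inf

step 1: dist = v0:inf,v1:2,v2:inf,v3:0,v4:1,v5:inf
step 2: dist = v0:inf,v1:2,v2:inf,v3:0,v4:1,v5:inf
step 3: dist = v0:inf,v1:2,v2:inf,v3:0,v4:1,v5:inf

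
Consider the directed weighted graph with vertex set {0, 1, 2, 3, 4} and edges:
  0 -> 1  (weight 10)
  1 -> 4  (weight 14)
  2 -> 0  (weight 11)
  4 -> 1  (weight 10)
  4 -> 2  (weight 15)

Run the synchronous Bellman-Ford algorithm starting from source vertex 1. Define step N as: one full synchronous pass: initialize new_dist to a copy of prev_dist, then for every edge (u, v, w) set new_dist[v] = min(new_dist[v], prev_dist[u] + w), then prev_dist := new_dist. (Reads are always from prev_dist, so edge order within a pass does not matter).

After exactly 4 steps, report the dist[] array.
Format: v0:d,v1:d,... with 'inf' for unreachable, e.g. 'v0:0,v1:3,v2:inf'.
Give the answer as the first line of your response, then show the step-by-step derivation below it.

v0:40,v1:0,v2:29,v3:inf,v4:14

step 1: dist = v0:inf,v1:0,v2:inf,v3:inf,v4:14
step 2: dist = v0:inf,v1:0,v2:29,v3:inf,v4:14
step 3: dist = v0:40,v1:0,v2:29,v3:inf,v4:14
step 4: dist = v0:40,v1:0,v2:29,v3:inf,v4:14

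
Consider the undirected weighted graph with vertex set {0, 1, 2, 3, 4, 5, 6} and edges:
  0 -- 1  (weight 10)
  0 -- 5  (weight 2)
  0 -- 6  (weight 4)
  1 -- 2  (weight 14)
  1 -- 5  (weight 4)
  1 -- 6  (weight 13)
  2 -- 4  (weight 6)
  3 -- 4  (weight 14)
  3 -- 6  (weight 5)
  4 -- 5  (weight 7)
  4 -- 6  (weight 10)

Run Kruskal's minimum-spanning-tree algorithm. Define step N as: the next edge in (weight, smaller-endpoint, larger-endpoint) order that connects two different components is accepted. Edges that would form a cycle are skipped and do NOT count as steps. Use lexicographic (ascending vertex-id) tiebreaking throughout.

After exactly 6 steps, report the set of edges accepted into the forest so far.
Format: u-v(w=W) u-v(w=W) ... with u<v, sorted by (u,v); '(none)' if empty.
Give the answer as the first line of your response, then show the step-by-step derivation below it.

0-5(w=2) 0-6(w=4) 1-5(w=4) 2-4(w=6) 3-6(w=5) 4-5(w=7)

step 1: add edge 0-5 (w=2); MST = {0-5(w=2)}
step 2: add edge 0-6 (w=4); MST = {0-5(w=2) 0-6(w=4)}
step 3: add edge 1-5 (w=4); MST = {0-5(w=2) 0-6(w=4) 1-5(w=4)}
step 4: add edge 3-6 (w=5); MST = {0-5(w=2) 0-6(w=4) 1-5(w=4) 3-6(w=5)}
step 5: add edge 2-4 (w=6); MST = {0-5(w=2) 0-6(w=4) 1-5(w=4) 2-4(w=6) 3-6(w=5)}
step 6: add edge 4-5 (w=7); MST = {0-5(w=2) 0-6(w=4) 1-5(w=4) 2-4(w=6) 3-6(w=5) 4-5(w=7)}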